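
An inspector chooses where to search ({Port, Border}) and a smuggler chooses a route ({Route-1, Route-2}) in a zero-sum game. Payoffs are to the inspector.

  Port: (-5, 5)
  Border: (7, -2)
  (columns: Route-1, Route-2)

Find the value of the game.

Row minima: Port → -5, Border → -2; maximin = -2.
Column maxima: Route-1 → 7, Route-2 → 5; minimax = 5.
-2 ≠ 5, so there is no saddle point; optimal play is mixed.
Let the inspector play Port with probability p. Expected payoff against Route-1: (-5)p + 7(1−p) = −12p + 7; against Route-2: 5p + (-2)(1−p) = 7p − 2.
Setting these equal: −12p + 7 = 7p − 2 ⇒ −19p = -9 ⇒ p = 9/19, and the value is (-12)·(9/19) + 7 = 25/19.
For the smuggler: with q = P(Route-1), equating Port's and Border's payoffs gives −10q + 5 = 9q − 2 ⇒ q = 7/19.

25/19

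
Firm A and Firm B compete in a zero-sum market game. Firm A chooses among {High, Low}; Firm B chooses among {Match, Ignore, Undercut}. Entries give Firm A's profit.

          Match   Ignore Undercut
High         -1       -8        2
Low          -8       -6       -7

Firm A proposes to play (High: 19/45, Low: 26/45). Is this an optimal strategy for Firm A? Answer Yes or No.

No

Against Match this mix gives (19/45)·(-1) + (26/45)·(-8) = -227/45.
Against Ignore this mix gives (19/45)·(-8) + (26/45)·(-6) = -308/45.
Against Undercut this mix gives (19/45)·2 + (26/45)·(-7) = -16/5.
Firm B will play Ignore, holding Firm A to -308/45. Shifting weight toward the row that does better against Ignore would raise this floor (the equalizing mix achieves -58/9 against both Ignore and Match), so the proposed strategy is not optimal.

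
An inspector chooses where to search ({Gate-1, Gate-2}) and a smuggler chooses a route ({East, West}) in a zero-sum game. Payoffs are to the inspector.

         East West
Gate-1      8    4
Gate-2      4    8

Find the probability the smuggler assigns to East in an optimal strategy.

1/2

Row minima: Gate-1 → 4, Gate-2 → 4; maximin = 4.
Column maxima: East → 8, West → 8; minimax = 8.
4 ≠ 8, so there is no saddle point; optimal play is mixed.
Let the inspector play Gate-1 with probability p. Expected payoff against East: 8p + 4(1−p) = 4p + 4; against West: 4p + 8(1−p) = −4p + 8.
Setting these equal: 4p + 4 = −4p + 8 ⇒ 8p = 4 ⇒ p = 1/2, and the value is (4)·(1/2) + 4 = 6.
For the smuggler: with q = P(East), equating Gate-1's and Gate-2's payoffs gives 4q + 4 = −4q + 8 ⇒ q = 1/2.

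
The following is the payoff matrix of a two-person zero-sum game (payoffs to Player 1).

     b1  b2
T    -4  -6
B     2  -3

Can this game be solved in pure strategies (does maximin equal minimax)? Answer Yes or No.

Row minima: T → -6, B → -3; maximin = -3.
Column maxima: b1 → 2, b2 → -3; minimax = -3.
maximin = minimax = -3, so a saddle point exists.

Yes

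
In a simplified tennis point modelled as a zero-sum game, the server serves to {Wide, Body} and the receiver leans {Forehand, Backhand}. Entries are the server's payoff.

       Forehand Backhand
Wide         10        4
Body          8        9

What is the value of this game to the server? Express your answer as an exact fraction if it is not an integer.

Row minima: Wide → 4, Body → 8; maximin = 8.
Column maxima: Forehand → 10, Backhand → 9; minimax = 9.
8 ≠ 9, so there is no saddle point; optimal play is mixed.
Let the server play Wide with probability p. Expected payoff against Forehand: 10p + 8(1−p) = 2p + 8; against Backhand: 4p + 9(1−p) = −5p + 9.
Setting these equal: 2p + 8 = −5p + 9 ⇒ 7p = 1 ⇒ p = 1/7, and the value is (2)·(1/7) + 8 = 58/7.
For the receiver: with q = P(Forehand), equating Wide's and Body's payoffs gives 6q + 4 = −q + 9 ⇒ q = 5/7.

58/7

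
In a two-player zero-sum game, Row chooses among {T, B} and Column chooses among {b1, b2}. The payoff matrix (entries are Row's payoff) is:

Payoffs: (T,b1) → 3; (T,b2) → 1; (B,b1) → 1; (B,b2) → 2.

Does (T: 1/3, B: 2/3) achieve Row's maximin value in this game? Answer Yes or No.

Yes

Against b1 this mix gives (1/3)·3 + (2/3)·1 = 5/3.
Against b2 this mix gives (1/3)·1 + (2/3)·2 = 5/3.
All of Column's active replies (b1, b2) yield 5/3, and no column does worse for Row. The mix makes Column indifferent and guarantees 5/3, so it is optimal.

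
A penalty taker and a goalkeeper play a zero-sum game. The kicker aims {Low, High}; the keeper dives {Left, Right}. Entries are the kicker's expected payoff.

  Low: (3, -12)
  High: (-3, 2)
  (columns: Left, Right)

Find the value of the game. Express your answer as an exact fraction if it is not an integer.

Row minima: Low → -12, High → -3; maximin = -3.
Column maxima: Left → 3, Right → 2; minimax = 2.
-3 ≠ 2, so there is no saddle point; optimal play is mixed.
Let the kicker play Low with probability p. Expected payoff against Left: 3p + (-3)(1−p) = 6p − 3; against Right: (-12)p + 2(1−p) = −14p + 2.
Setting these equal: 6p − 3 = −14p + 2 ⇒ 20p = 5 ⇒ p = 1/4, and the value is (6)·(1/4) − 3 = -3/2.
For the keeper: with q = P(Left), equating Low's and High's payoffs gives 15q − 12 = −5q + 2 ⇒ q = 7/10.

-3/2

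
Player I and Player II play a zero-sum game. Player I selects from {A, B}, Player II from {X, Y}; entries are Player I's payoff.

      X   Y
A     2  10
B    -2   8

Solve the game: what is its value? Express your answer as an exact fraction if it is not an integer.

2

Row minima: A → 2, B → -2; maximin = 2.
Column maxima: X → 2, Y → 10; minimax = 2.
Since maximin = minimax = 2, there is a saddle point and the value is 2.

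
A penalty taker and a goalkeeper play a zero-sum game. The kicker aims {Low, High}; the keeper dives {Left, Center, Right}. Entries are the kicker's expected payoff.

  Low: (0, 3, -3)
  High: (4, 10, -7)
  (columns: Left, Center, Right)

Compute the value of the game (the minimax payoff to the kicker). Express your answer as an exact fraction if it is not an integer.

-3

Row minima: Low → -3, High → -7; maximin = -3.
Column maxima: Left → 4, Center → 10, Right → -3; minimax = -3.
Since maximin = minimax = -3, there is a saddle point and the value is -3.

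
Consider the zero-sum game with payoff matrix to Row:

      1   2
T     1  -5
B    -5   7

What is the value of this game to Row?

-1

Row minima: T → -5, B → -5; maximin = -5.
Column maxima: 1 → 1, 2 → 7; minimax = 1.
-5 ≠ 1, so there is no saddle point; optimal play is mixed.
Let Row play T with probability p. Expected payoff against 1: 1p + (-5)(1−p) = 6p − 5; against 2: (-5)p + 7(1−p) = −12p + 7.
Setting these equal: 6p − 5 = −12p + 7 ⇒ 18p = 12 ⇒ p = 2/3, and the value is (6)·(2/3) − 5 = -1.
For Column: with q = P(1), equating T's and B's payoffs gives 6q − 5 = −12q + 7 ⇒ q = 2/3.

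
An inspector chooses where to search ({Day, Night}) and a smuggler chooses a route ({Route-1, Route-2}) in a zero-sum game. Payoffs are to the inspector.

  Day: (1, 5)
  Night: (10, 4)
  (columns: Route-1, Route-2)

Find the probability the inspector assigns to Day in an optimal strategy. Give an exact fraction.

Row minima: Day → 1, Night → 4; maximin = 4.
Column maxima: Route-1 → 10, Route-2 → 5; minimax = 5.
4 ≠ 5, so there is no saddle point; optimal play is mixed.
Let the inspector play Day with probability p. Expected payoff against Route-1: 1p + 10(1−p) = −9p + 10; against Route-2: 5p + 4(1−p) = p + 4.
Setting these equal: −9p + 10 = p + 4 ⇒ −10p = -6 ⇒ p = 3/5, and the value is (-9)·(3/5) + 10 = 23/5.
For the smuggler: with q = P(Route-1), equating Day's and Night's payoffs gives −4q + 5 = 6q + 4 ⇒ q = 1/10.

3/5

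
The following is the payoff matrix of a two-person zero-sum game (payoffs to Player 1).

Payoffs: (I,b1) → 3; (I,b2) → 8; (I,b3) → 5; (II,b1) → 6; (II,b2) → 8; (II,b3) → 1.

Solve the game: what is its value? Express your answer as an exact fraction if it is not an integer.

27/7

Row minima: I → 3, II → 1; maximin = 3.
Column maxima: b1 → 6, b2 → 8, b3 → 5; minimax = 5.
3 ≠ 5, so there is no saddle point; optimal play is mixed.
b2 is strictly dominated by b1 (it gives Player 1 strictly more in every row), so Player 2 never plays it.
On the remaining 2×2 (I, II vs b1, b3):
Let Player 1 play I with probability p. Expected payoff against b1: 3p + 6(1−p) = −3p + 6; against b3: 5p + 1(1−p) = 4p + 1.
Setting these equal: −3p + 6 = 4p + 1 ⇒ −7p = -5 ⇒ p = 5/7, and the value is (-3)·(5/7) + 6 = 27/7.
For Player 2: with q = P(b1), equating I's and II's payoffs gives −2q + 5 = 5q + 1 ⇒ q = 4/7.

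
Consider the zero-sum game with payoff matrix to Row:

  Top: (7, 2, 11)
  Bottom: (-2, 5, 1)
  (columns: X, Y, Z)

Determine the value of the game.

13/4

Row minima: Top → 2, Bottom → -2; maximin = 2.
Column maxima: X → 7, Y → 5, Z → 11; minimax = 5.
2 ≠ 5, so there is no saddle point; optimal play is mixed.
Z is strictly dominated by X (it gives Row strictly more in every row), so Column never plays it.
On the remaining 2×2 (Top, Bottom vs X, Y):
Let Row play Top with probability p. Expected payoff against X: 7p + (-2)(1−p) = 9p − 2; against Y: 2p + 5(1−p) = −3p + 5.
Setting these equal: 9p − 2 = −3p + 5 ⇒ 12p = 7 ⇒ p = 7/12, and the value is (9)·(7/12) − 2 = 13/4.
For Column: with q = P(X), equating Top's and Bottom's payoffs gives 5q + 2 = −7q + 5 ⇒ q = 1/4.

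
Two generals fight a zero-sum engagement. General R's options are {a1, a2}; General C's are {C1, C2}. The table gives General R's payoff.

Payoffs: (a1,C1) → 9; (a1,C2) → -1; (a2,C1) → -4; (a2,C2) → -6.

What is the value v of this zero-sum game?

-1

Row minima: a1 → -1, a2 → -6; maximin = -1.
Column maxima: C1 → 9, C2 → -1; minimax = -1.
Since maximin = minimax = -1, there is a saddle point and the value is -1.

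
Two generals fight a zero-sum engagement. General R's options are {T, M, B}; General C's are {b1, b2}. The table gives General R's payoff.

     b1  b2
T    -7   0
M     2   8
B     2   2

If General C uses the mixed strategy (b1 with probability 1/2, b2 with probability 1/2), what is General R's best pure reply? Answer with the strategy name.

Expected payoff of T: (1/2)·(-7) + (1/2)·0 = -7/2.
Expected payoff of M: (1/2)·2 + (1/2)·8 = 5.
Expected payoff of B: (1/2)·2 + (1/2)·2 = 2.
The largest is 5, so General R's best response is M.

M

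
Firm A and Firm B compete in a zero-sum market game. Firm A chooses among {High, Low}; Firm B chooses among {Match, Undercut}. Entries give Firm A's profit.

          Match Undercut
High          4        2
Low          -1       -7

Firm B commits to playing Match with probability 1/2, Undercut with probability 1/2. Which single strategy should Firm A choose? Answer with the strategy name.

Expected payoff of High: (1/2)·4 + (1/2)·2 = 3.
Expected payoff of Low: (1/2)·(-1) + (1/2)·(-7) = -4.
The largest is 3, so Firm A's best response is High.

High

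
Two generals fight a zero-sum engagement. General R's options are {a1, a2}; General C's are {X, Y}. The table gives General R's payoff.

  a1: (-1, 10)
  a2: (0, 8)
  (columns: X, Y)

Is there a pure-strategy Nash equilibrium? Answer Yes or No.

Row minima: a1 → -1, a2 → 0; maximin = 0.
Column maxima: X → 0, Y → 10; minimax = 0.
maximin = minimax = 0, so a saddle point exists.

Yes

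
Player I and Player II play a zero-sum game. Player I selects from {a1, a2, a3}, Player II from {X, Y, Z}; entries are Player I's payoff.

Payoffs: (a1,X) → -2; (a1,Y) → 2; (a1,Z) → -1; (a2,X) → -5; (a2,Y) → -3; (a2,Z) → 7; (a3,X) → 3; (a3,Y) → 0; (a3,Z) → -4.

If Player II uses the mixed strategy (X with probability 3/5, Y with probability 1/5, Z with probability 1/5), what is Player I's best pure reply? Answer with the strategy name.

Expected payoff of a1: (3/5)·(-2) + (1/5)·2 + (1/5)·(-1) = -1.
Expected payoff of a2: (3/5)·(-5) + (1/5)·(-3) + (1/5)·7 = -11/5.
Expected payoff of a3: (3/5)·3 + (1/5)·0 + (1/5)·(-4) = 1.
The largest is 1, so Player I's best response is a3.

a3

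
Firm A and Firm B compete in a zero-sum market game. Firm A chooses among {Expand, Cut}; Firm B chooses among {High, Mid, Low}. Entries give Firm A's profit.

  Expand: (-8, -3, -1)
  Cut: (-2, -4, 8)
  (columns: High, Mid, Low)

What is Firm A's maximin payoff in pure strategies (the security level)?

Row minima: Expand → -8, Cut → -4.
The best of these is -4.

-4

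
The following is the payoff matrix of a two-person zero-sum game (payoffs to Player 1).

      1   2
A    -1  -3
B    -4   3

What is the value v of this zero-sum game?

Row minima: A → -3, B → -4; maximin = -3.
Column maxima: 1 → -1, 2 → 3; minimax = -1.
-3 ≠ -1, so there is no saddle point; optimal play is mixed.
Let Player 1 play A with probability p. Expected payoff against 1: (-1)p + (-4)(1−p) = 3p − 4; against 2: (-3)p + 3(1−p) = −6p + 3.
Setting these equal: 3p − 4 = −6p + 3 ⇒ 9p = 7 ⇒ p = 7/9, and the value is (3)·(7/9) − 4 = -5/3.
For Player 2: with q = P(1), equating A's and B's payoffs gives 2q − 3 = −7q + 3 ⇒ q = 2/3.

-5/3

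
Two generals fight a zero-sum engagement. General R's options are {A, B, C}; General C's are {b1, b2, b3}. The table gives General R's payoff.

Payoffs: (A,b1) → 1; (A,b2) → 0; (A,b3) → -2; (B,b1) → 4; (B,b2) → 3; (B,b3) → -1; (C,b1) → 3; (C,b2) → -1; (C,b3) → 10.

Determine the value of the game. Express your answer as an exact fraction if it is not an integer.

Row minima: A → -2, B → -1, C → -1; maximin = -1.
Column maxima: b1 → 4, b2 → 3, b3 → 10; minimax = 3.
-1 ≠ 3, so there is no saddle point; optimal play is mixed.
A is strictly dominated by B, so General R never plays it.
b1 is strictly dominated by b2 (it gives General R strictly more in every row), so General C never plays it.
On the remaining 2×2 (B, C vs b2, b3):
Let General R play B with probability p. Expected payoff against b2: 3p + (-1)(1−p) = 4p − 1; against b3: (-1)p + 10(1−p) = −11p + 10.
Setting these equal: 4p − 1 = −11p + 10 ⇒ 15p = 11 ⇒ p = 11/15, and the value is (4)·(11/15) − 1 = 29/15.
For General C: with q = P(b2), equating B's and C's payoffs gives 4q − 1 = −11q + 10 ⇒ q = 11/15.

29/15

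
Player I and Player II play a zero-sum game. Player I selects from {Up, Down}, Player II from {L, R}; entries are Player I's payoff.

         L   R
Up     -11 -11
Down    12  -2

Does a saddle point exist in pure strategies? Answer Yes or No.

Yes

Row minima: Up → -11, Down → -2; maximin = -2.
Column maxima: L → 12, R → -2; minimax = -2.
maximin = minimax = -2, so a saddle point exists.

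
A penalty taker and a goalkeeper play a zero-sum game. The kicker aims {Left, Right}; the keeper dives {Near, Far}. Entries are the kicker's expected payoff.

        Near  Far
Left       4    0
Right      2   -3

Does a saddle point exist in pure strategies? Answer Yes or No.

Row minima: Left → 0, Right → -3; maximin = 0.
Column maxima: Near → 4, Far → 0; minimax = 0.
maximin = minimax = 0, so a saddle point exists.

Yes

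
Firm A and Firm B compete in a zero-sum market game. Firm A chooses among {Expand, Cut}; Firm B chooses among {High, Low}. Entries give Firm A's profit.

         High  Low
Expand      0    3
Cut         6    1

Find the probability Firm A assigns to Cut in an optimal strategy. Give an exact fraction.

Row minima: Expand → 0, Cut → 1; maximin = 1.
Column maxima: High → 6, Low → 3; minimax = 3.
1 ≠ 3, so there is no saddle point; optimal play is mixed.
Let Firm A play Expand with probability p. Expected payoff against High: 0p + 6(1−p) = −6p + 6; against Low: 3p + 1(1−p) = 2p + 1.
Setting these equal: −6p + 6 = 2p + 1 ⇒ −8p = -5 ⇒ p = 5/8, and the value is (-6)·(5/8) + 6 = 9/4.
For Firm B: with q = P(High), equating Expand's and Cut's payoffs gives −3q + 3 = 5q + 1 ⇒ q = 1/4.

3/8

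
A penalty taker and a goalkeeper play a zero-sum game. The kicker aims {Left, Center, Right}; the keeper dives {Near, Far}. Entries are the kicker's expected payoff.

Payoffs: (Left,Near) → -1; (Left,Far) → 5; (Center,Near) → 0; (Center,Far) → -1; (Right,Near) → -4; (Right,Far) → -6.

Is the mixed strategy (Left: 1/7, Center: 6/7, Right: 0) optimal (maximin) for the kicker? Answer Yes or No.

Against Near this mix gives (1/7)·(-1) + (6/7)·0 = -1/7.
Against Far this mix gives (1/7)·5 + (6/7)·(-1) = -1/7.
All of the keeper's active replies (Near, Far) yield -1/7, and no column does worse for the kicker. The mix makes the keeper indifferent and guarantees -1/7, so it is optimal.

Yes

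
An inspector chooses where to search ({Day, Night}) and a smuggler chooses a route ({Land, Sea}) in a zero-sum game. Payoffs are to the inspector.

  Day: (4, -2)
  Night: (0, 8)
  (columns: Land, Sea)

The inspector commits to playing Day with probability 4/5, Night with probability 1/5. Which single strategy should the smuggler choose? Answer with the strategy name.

Sea

If the smuggler plays Land, the inspector's expected payoff is (4/5)·4 + (1/5)·0 = 16/5.
If the smuggler plays Sea, the inspector's expected payoff is (4/5)·(-2) + (1/5)·8 = 0.
The smuggler minimizes the inspector's payoff; the smallest is 0, so the best response is Sea.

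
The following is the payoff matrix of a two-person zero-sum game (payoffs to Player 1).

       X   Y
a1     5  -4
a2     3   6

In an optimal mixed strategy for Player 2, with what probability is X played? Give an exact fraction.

5/6

Row minima: a1 → -4, a2 → 3; maximin = 3.
Column maxima: X → 5, Y → 6; minimax = 5.
3 ≠ 5, so there is no saddle point; optimal play is mixed.
Let Player 1 play a1 with probability p. Expected payoff against X: 5p + 3(1−p) = 2p + 3; against Y: (-4)p + 6(1−p) = −10p + 6.
Setting these equal: 2p + 3 = −10p + 6 ⇒ 12p = 3 ⇒ p = 1/4, and the value is (2)·(1/4) + 3 = 7/2.
For Player 2: with q = P(X), equating a1's and a2's payoffs gives 9q − 4 = −3q + 6 ⇒ q = 5/6.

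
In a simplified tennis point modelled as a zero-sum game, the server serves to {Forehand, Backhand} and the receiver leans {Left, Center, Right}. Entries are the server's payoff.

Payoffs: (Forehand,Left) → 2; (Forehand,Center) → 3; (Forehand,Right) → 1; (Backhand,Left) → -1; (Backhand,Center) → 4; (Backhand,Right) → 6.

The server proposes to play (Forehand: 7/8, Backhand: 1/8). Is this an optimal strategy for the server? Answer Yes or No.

Against Left this mix gives (7/8)·2 + (1/8)·(-1) = 13/8.
Against Center this mix gives (7/8)·3 + (1/8)·4 = 25/8.
Against Right this mix gives (7/8)·1 + (1/8)·6 = 13/8.
All of the receiver's active replies (Left, Right) yield 13/8, and no column does worse for the server. The mix makes the receiver indifferent and guarantees 13/8, so it is optimal.

Yes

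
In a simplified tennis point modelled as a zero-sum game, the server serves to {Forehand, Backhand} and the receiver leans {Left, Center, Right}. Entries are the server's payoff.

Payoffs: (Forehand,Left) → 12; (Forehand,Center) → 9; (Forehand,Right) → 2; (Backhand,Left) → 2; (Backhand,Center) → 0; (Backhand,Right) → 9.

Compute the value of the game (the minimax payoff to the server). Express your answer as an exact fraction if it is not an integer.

81/16

Row minima: Forehand → 2, Backhand → 0; maximin = 2.
Column maxima: Left → 12, Center → 9, Right → 9; minimax = 9.
2 ≠ 9, so there is no saddle point; optimal play is mixed.
Left is strictly dominated by Center (it gives the server strictly more in every row), so the receiver never plays it.
On the remaining 2×2 (Forehand, Backhand vs Center, Right):
Let the server play Forehand with probability p. Expected payoff against Center: 9p + 0(1−p) = 9p; against Right: 2p + 9(1−p) = −7p + 9.
Setting these equal: 9p = −7p + 9 ⇒ 16p = 9 ⇒ p = 9/16, and the value is (9)·(9/16) = 81/16.
For the receiver: with q = P(Center), equating Forehand's and Backhand's payoffs gives 7q + 2 = −9q + 9 ⇒ q = 7/16.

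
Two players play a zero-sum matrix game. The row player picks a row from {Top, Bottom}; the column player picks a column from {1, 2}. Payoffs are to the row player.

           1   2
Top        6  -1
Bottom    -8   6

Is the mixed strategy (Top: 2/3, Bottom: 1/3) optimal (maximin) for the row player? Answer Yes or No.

Yes

Against 1 this mix gives (2/3)·6 + (1/3)·(-8) = 4/3.
Against 2 this mix gives (2/3)·(-1) + (1/3)·6 = 4/3.
All of the column player's active replies (1, 2) yield 4/3, and no column does worse for the row player. The mix makes the column player indifferent and guarantees 4/3, so it is optimal.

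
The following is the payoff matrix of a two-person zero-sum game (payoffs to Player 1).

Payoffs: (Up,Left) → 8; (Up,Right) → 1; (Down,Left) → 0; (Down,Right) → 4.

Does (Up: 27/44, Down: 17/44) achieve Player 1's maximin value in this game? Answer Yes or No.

No

Against Left this mix gives (27/44)·8 + (17/44)·0 = 54/11.
Against Right this mix gives (27/44)·1 + (17/44)·4 = 95/44.
Player 2 will play Right, holding Player 1 to 95/44. Shifting weight toward the row that does better against Right would raise this floor (the equalizing mix achieves 32/11 against both Right and Left), so the proposed strategy is not optimal.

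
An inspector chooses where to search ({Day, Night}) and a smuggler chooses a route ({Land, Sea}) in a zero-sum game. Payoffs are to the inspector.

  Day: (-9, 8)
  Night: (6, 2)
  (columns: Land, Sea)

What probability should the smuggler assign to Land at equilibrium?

Row minima: Day → -9, Night → 2; maximin = 2.
Column maxima: Land → 6, Sea → 8; minimax = 6.
2 ≠ 6, so there is no saddle point; optimal play is mixed.
Let the inspector play Day with probability p. Expected payoff against Land: (-9)p + 6(1−p) = −15p + 6; against Sea: 8p + 2(1−p) = 6p + 2.
Setting these equal: −15p + 6 = 6p + 2 ⇒ −21p = -4 ⇒ p = 4/21, and the value is (-15)·(4/21) + 6 = 22/7.
For the smuggler: with q = P(Land), equating Day's and Night's payoffs gives −17q + 8 = 4q + 2 ⇒ q = 2/7.

2/7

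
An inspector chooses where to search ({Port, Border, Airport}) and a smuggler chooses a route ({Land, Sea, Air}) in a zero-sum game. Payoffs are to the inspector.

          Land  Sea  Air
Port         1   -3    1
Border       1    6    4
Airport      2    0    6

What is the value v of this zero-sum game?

Row minima: Port → -3, Border → 1, Airport → 0; maximin = 1.
Column maxima: Land → 2, Sea → 6, Air → 6; minimax = 2.
1 ≠ 2, so there is no saddle point; optimal play is mixed.
Port is strictly dominated by Airport, so the inspector never plays it.
With Port eliminated, Air is strictly dominated by Land (it gives the inspector strictly more in every remaining row), so the smuggler never plays it.
On the remaining 2×2 (Border, Airport vs Land, Sea):
Let the inspector play Border with probability p. Expected payoff against Land: 1p + 2(1−p) = −p + 2; against Sea: 6p + 0(1−p) = 6p.
Setting these equal: −p + 2 = 6p ⇒ −7p = -2 ⇒ p = 2/7, and the value is (-1)·(2/7) + 2 = 12/7.
For the smuggler: with q = P(Land), equating Border's and Airport's payoffs gives −5q + 6 = 2q ⇒ q = 6/7.

12/7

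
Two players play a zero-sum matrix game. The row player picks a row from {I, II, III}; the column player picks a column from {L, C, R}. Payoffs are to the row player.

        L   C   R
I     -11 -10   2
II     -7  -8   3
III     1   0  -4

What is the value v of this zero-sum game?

-32/15

Row minima: I → -11, II → -8, III → -4; maximin = -4.
Column maxima: L → 1, C → 0, R → 3; minimax = 0.
-4 ≠ 0, so there is no saddle point; optimal play is mixed.
I is strictly dominated by II, so the row player never plays it.
With I eliminated, L is strictly dominated by C (it gives the row player strictly more in every remaining row), so the column player never plays it.
On the remaining 2×2 (II, III vs C, R):
Let the row player play II with probability p. Expected payoff against C: (-8)p + 0(1−p) = −8p; against R: 3p + (-4)(1−p) = 7p − 4.
Setting these equal: −8p = 7p − 4 ⇒ −15p = -4 ⇒ p = 4/15, and the value is (-8)·(4/15) = -32/15.
For the column player: with q = P(C), equating II's and III's payoffs gives −11q + 3 = 4q − 4 ⇒ q = 7/15.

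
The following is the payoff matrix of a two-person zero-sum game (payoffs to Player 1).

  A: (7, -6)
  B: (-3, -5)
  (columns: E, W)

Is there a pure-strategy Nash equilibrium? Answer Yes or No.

Row minima: A → -6, B → -5; maximin = -5.
Column maxima: E → 7, W → -5; minimax = -5.
maximin = minimax = -5, so a saddle point exists.

Yes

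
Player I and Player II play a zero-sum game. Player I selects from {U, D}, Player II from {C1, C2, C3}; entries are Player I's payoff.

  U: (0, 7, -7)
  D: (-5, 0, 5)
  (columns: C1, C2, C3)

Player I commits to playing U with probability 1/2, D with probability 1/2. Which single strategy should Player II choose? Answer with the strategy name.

C1

If Player II plays C1, Player I's expected payoff is (1/2)·0 + (1/2)·(-5) = -5/2.
If Player II plays C2, Player I's expected payoff is (1/2)·7 + (1/2)·0 = 7/2.
If Player II plays C3, Player I's expected payoff is (1/2)·(-7) + (1/2)·5 = -1.
Player II minimizes Player I's payoff; the smallest is -5/2, so the best response is C1.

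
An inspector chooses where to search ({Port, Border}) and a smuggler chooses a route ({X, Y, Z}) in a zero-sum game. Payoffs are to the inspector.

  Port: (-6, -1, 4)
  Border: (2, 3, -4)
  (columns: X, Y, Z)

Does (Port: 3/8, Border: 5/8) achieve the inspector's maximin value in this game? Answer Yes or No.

Yes

Against X this mix gives (3/8)·(-6) + (5/8)·2 = -1.
Against Y this mix gives (3/8)·(-1) + (5/8)·3 = 3/2.
Against Z this mix gives (3/8)·4 + (5/8)·(-4) = -1.
All of the smuggler's active replies (X, Z) yield -1, and no column does worse for the inspector. The mix makes the smuggler indifferent and guarantees -1, so it is optimal.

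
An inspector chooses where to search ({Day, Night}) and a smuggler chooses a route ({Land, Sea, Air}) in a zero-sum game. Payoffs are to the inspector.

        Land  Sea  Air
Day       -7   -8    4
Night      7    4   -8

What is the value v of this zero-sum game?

Row minima: Day → -8, Night → -8; maximin = -8.
Column maxima: Land → 7, Sea → 4, Air → 4; minimax = 4.
-8 ≠ 4, so there is no saddle point; optimal play is mixed.
Land is strictly dominated by Sea (it gives the inspector strictly more in every row), so the smuggler never plays it.
On the remaining 2×2 (Day, Night vs Sea, Air):
Let the inspector play Day with probability p. Expected payoff against Sea: (-8)p + 4(1−p) = −12p + 4; against Air: 4p + (-8)(1−p) = 12p − 8.
Setting these equal: −12p + 4 = 12p − 8 ⇒ −24p = -12 ⇒ p = 1/2, and the value is (-12)·(1/2) + 4 = -2.
For the smuggler: with q = P(Sea), equating Day's and Night's payoffs gives −12q + 4 = 12q − 8 ⇒ q = 1/2.

-2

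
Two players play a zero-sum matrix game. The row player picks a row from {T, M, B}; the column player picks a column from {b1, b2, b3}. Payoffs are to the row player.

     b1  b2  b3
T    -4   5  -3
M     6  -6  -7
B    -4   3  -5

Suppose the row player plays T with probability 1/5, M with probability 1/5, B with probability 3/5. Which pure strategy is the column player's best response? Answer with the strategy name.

b3

If the column player plays b1, the row player's expected payoff is (1/5)·(-4) + (1/5)·6 + (3/5)·(-4) = -2.
If the column player plays b2, the row player's expected payoff is (1/5)·5 + (1/5)·(-6) + (3/5)·3 = 8/5.
If the column player plays b3, the row player's expected payoff is (1/5)·(-3) + (1/5)·(-7) + (3/5)·(-5) = -5.
The column player minimizes the row player's payoff; the smallest is -5, so the best response is b3.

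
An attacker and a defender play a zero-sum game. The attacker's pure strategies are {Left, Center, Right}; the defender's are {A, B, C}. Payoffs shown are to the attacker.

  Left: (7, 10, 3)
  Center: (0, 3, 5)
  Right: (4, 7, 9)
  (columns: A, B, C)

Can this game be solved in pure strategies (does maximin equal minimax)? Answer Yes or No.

Row minima: Left → 3, Center → 0, Right → 4; maximin = 4.
Column maxima: A → 7, B → 10, C → 9; minimax = 7.
4 ≠ 7, so no pure-strategy equilibrium exists.

No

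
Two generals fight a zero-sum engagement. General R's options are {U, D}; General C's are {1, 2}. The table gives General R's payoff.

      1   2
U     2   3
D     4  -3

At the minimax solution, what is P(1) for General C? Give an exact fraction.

3/4

Row minima: U → 2, D → -3; maximin = 2.
Column maxima: 1 → 4, 2 → 3; minimax = 3.
2 ≠ 3, so there is no saddle point; optimal play is mixed.
Let General R play U with probability p. Expected payoff against 1: 2p + 4(1−p) = −2p + 4; against 2: 3p + (-3)(1−p) = 6p − 3.
Setting these equal: −2p + 4 = 6p − 3 ⇒ −8p = -7 ⇒ p = 7/8, and the value is (-2)·(7/8) + 4 = 9/4.
For General C: with q = P(1), equating U's and D's payoffs gives −q + 3 = 7q − 3 ⇒ q = 3/4.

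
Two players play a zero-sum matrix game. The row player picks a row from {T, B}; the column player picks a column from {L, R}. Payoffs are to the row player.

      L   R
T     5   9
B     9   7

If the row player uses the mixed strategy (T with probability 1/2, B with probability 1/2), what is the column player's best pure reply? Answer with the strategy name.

L

If the column player plays L, the row player's expected payoff is (1/2)·5 + (1/2)·9 = 7.
If the column player plays R, the row player's expected payoff is (1/2)·9 + (1/2)·7 = 8.
The column player minimizes the row player's payoff; the smallest is 7, so the best response is L.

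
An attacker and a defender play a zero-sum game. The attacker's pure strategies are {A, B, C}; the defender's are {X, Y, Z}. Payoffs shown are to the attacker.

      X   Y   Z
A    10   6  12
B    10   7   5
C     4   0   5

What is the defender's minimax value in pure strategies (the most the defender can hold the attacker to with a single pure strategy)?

7

Column maxima: X → 10, Y → 7, Z → 12.
The smallest of these is 7.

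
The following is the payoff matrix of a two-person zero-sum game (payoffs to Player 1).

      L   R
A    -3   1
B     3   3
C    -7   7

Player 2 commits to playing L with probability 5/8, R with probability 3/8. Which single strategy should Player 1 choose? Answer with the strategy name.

Expected payoff of A: (5/8)·(-3) + (3/8)·1 = -3/2.
Expected payoff of B: (5/8)·3 + (3/8)·3 = 3.
Expected payoff of C: (5/8)·(-7) + (3/8)·7 = -7/4.
The largest is 3, so Player 1's best response is B.

B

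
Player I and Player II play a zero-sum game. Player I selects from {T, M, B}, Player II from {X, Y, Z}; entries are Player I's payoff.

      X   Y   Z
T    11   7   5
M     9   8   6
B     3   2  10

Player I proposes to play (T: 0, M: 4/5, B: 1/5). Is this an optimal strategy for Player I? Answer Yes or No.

Against X this mix gives (4/5)·9 + (1/5)·3 = 39/5.
Against Y this mix gives (4/5)·8 + (1/5)·2 = 34/5.
Against Z this mix gives (4/5)·6 + (1/5)·10 = 34/5.
All of Player II's active replies (Y, Z) yield 34/5, and no column does worse for Player I. The mix makes Player II indifferent and guarantees 34/5, so it is optimal.

Yes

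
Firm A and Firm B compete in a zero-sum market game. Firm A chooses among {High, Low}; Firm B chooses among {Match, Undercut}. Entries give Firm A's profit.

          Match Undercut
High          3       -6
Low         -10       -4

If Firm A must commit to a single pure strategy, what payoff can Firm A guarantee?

-6

Row minima: High → -6, Low → -10.
The best of these is -6.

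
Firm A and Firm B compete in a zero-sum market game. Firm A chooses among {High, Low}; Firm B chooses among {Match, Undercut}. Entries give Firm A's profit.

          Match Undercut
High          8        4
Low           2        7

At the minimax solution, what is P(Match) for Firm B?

Row minima: High → 4, Low → 2; maximin = 4.
Column maxima: Match → 8, Undercut → 7; minimax = 7.
4 ≠ 7, so there is no saddle point; optimal play is mixed.
Let Firm A play High with probability p. Expected payoff against Match: 8p + 2(1−p) = 6p + 2; against Undercut: 4p + 7(1−p) = −3p + 7.
Setting these equal: 6p + 2 = −3p + 7 ⇒ 9p = 5 ⇒ p = 5/9, and the value is (6)·(5/9) + 2 = 16/3.
For Firm B: with q = P(Match), equating High's and Low's payoffs gives 4q + 4 = −5q + 7 ⇒ q = 1/3.

1/3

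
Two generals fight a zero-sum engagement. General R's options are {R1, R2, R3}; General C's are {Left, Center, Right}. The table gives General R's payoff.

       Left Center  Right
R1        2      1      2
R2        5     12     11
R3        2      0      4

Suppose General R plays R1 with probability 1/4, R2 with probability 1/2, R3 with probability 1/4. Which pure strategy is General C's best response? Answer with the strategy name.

If General C plays Left, General R's expected payoff is (1/4)·2 + (1/2)·5 + (1/4)·2 = 7/2.
If General C plays Center, General R's expected payoff is (1/4)·1 + (1/2)·12 + (1/4)·0 = 25/4.
If General C plays Right, General R's expected payoff is (1/4)·2 + (1/2)·11 + (1/4)·4 = 7.
General C minimizes General R's payoff; the smallest is 7/2, so the best response is Left.

Left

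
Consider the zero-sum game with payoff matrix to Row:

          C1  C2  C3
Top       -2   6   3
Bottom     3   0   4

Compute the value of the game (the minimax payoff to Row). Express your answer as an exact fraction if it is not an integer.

Row minima: Top → -2, Bottom → 0; maximin = 0.
Column maxima: C1 → 3, C2 → 6, C3 → 4; minimax = 3.
0 ≠ 3, so there is no saddle point; optimal play is mixed.
C3 is strictly dominated by C1 (it gives Row strictly more in every row), so Column never plays it.
On the remaining 2×2 (Top, Bottom vs C1, C2):
Let Row play Top with probability p. Expected payoff against C1: (-2)p + 3(1−p) = −5p + 3; against C2: 6p + 0(1−p) = 6p.
Setting these equal: −5p + 3 = 6p ⇒ −11p = -3 ⇒ p = 3/11, and the value is (-5)·(3/11) + 3 = 18/11.
For Column: with q = P(C1), equating Top's and Bottom's payoffs gives −8q + 6 = 3q ⇒ q = 6/11.

18/11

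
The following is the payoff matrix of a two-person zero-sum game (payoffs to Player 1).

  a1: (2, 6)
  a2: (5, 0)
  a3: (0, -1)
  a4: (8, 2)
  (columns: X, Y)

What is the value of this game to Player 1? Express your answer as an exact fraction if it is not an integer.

Row minima: a1 → 2, a2 → 0, a3 → -1, a4 → 2; maximin = 2.
Column maxima: X → 8, Y → 6; minimax = 6.
2 ≠ 6, so there is no saddle point; optimal play is mixed.
a2 is strictly dominated by a4, so Player 1 never plays it.
a3 is strictly dominated by a1, so Player 1 never plays it.
On the remaining 2×2 (a1, a4 vs X, Y):
Let Player 1 play a1 with probability p. Expected payoff against X: 2p + 8(1−p) = −6p + 8; against Y: 6p + 2(1−p) = 4p + 2.
Setting these equal: −6p + 8 = 4p + 2 ⇒ −10p = -6 ⇒ p = 3/5, and the value is (-6)·(3/5) + 8 = 22/5.
For Player 2: with q = P(X), equating a1's and a4's payoffs gives −4q + 6 = 6q + 2 ⇒ q = 2/5.

22/5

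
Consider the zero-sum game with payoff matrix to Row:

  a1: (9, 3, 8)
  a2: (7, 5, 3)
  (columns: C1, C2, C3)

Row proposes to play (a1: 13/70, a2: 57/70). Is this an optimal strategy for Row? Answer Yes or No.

No

Against C1 this mix gives (13/70)·9 + (57/70)·7 = 258/35.
Against C2 this mix gives (13/70)·3 + (57/70)·5 = 162/35.
Against C3 this mix gives (13/70)·8 + (57/70)·3 = 55/14.
Column will play C3, holding Row to 55/14. Shifting weight toward the row that does better against C3 would raise this floor (the equalizing mix achieves 31/7 against both C3 and C2), so the proposed strategy is not optimal.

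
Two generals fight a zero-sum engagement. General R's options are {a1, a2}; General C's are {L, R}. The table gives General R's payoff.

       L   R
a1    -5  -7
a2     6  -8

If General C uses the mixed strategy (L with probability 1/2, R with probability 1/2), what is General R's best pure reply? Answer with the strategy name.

Expected payoff of a1: (1/2)·(-5) + (1/2)·(-7) = -6.
Expected payoff of a2: (1/2)·6 + (1/2)·(-8) = -1.
The largest is -1, so General R's best response is a2.

a2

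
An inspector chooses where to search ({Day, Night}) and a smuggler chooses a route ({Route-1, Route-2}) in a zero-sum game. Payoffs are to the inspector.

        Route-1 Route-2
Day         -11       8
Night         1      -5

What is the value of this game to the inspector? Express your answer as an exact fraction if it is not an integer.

Row minima: Day → -11, Night → -5; maximin = -5.
Column maxima: Route-1 → 1, Route-2 → 8; minimax = 1.
-5 ≠ 1, so there is no saddle point; optimal play is mixed.
Let the inspector play Day with probability p. Expected payoff against Route-1: (-11)p + 1(1−p) = −12p + 1; against Route-2: 8p + (-5)(1−p) = 13p − 5.
Setting these equal: −12p + 1 = 13p − 5 ⇒ −25p = -6 ⇒ p = 6/25, and the value is (-12)·(6/25) + 1 = -47/25.
For the smuggler: with q = P(Route-1), equating Day's and Night's payoffs gives −19q + 8 = 6q − 5 ⇒ q = 13/25.

-47/25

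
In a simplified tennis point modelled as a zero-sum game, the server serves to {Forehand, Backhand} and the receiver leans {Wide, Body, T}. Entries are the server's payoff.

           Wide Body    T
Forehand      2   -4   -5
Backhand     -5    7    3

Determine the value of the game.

-19/15

Row minima: Forehand → -5, Backhand → -5; maximin = -5.
Column maxima: Wide → 2, Body → 7, T → 3; minimax = 2.
-5 ≠ 2, so there is no saddle point; optimal play is mixed.
Body is strictly dominated by T (it gives the server strictly more in every row), so the receiver never plays it.
On the remaining 2×2 (Forehand, Backhand vs Wide, T):
Let the server play Forehand with probability p. Expected payoff against Wide: 2p + (-5)(1−p) = 7p − 5; against T: (-5)p + 3(1−p) = −8p + 3.
Setting these equal: 7p − 5 = −8p + 3 ⇒ 15p = 8 ⇒ p = 8/15, and the value is (7)·(8/15) − 5 = -19/15.
For the receiver: with q = P(Wide), equating Forehand's and Backhand's payoffs gives 7q − 5 = −8q + 3 ⇒ q = 8/15.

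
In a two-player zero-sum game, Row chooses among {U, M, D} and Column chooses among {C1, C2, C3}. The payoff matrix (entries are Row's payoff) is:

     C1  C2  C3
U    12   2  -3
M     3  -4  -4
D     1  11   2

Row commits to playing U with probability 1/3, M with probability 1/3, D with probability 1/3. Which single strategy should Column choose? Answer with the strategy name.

If Column plays C1, Row's expected payoff is (1/3)·12 + (1/3)·3 + (1/3)·1 = 16/3.
If Column plays C2, Row's expected payoff is (1/3)·2 + (1/3)·(-4) + (1/3)·11 = 3.
If Column plays C3, Row's expected payoff is (1/3)·(-3) + (1/3)·(-4) + (1/3)·2 = -5/3.
Column minimizes Row's payoff; the smallest is -5/3, so the best response is C3.

C3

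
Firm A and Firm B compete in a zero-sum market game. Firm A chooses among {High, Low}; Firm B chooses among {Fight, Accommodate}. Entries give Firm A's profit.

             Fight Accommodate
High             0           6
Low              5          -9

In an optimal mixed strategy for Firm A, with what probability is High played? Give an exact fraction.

7/10

Row minima: High → 0, Low → -9; maximin = 0.
Column maxima: Fight → 5, Accommodate → 6; minimax = 5.
0 ≠ 5, so there is no saddle point; optimal play is mixed.
Let Firm A play High with probability p. Expected payoff against Fight: 0p + 5(1−p) = −5p + 5; against Accommodate: 6p + (-9)(1−p) = 15p − 9.
Setting these equal: −5p + 5 = 15p − 9 ⇒ −20p = -14 ⇒ p = 7/10, and the value is (-5)·(7/10) + 5 = 3/2.
For Firm B: with q = P(Fight), equating High's and Low's payoffs gives −6q + 6 = 14q − 9 ⇒ q = 3/4.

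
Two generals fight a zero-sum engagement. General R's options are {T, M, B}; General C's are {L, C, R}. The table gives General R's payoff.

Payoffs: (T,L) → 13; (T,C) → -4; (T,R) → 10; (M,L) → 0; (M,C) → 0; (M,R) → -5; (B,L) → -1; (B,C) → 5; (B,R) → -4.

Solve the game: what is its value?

Row minima: T → -4, M → -5, B → -4; maximin = -4.
Column maxima: L → 13, C → 5, R → 10; minimax = 5.
-4 ≠ 5, so there is no saddle point; optimal play is mixed.
L is strictly dominated by R (it gives General R strictly more in every row), so General C never plays it.
With L eliminated, M is strictly dominated by B (B gives General R strictly more in every remaining column), so General R never plays it.
On the remaining 2×2 (T, B vs C, R):
Let General R play T with probability p. Expected payoff against C: (-4)p + 5(1−p) = −9p + 5; against R: 10p + (-4)(1−p) = 14p − 4.
Setting these equal: −9p + 5 = 14p − 4 ⇒ −23p = -9 ⇒ p = 9/23, and the value is (-9)·(9/23) + 5 = 34/23.
For General C: with q = P(C), equating T's and B's payoffs gives −14q + 10 = 9q − 4 ⇒ q = 14/23.

34/23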